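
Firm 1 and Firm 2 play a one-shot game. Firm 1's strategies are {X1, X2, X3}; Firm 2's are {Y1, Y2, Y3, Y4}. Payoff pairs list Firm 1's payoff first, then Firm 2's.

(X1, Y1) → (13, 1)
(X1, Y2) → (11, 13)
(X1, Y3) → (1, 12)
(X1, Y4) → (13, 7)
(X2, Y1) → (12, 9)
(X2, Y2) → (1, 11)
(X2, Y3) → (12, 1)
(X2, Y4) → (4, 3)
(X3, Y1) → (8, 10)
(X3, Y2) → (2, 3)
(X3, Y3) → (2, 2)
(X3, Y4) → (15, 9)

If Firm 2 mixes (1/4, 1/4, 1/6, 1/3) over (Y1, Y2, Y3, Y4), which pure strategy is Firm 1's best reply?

Compute Firm 1's expected payoff from each pure strategy against the given mix.
X1: (1/4)·13 + (1/4)·11 + (1/6)·1 + (1/3)·13 = 21/2
X2: (1/4)·12 + (1/4)·1 + (1/6)·12 + (1/3)·4 = 79/12
X3: (1/4)·8 + (1/4)·2 + (1/6)·2 + (1/3)·15 = 47/6
Highest expected payoff is 21/2, from X1.

X1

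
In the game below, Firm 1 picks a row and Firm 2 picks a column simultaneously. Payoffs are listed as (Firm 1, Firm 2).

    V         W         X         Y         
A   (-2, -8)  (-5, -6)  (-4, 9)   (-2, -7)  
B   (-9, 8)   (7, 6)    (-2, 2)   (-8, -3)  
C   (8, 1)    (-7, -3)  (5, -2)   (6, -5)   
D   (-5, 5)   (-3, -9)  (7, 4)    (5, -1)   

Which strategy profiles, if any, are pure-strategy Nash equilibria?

(C, V)

A profile is a Nash equilibrium when each player is best-responding to the other.
Firm 1's best responses — vs V: C (payoff 8); vs W: B (payoff 7); vs X: D (payoff 7); vs Y: C (payoff 6).
Firm 2's best responses — vs A: X (payoff 9); vs B: V (payoff 8); vs C: V (payoff 1); vs D: V (payoff 5).
The only mutual best response is (C, V); neither player gains by switching there.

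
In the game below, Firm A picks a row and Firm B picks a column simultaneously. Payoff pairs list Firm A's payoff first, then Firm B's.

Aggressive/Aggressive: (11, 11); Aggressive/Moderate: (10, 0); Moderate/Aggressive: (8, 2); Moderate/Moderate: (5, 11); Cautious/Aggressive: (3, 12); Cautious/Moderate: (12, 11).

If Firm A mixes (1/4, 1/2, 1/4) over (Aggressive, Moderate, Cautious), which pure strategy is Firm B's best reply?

Firm B's best reply maximizes expected payoff against the mix.
Aggressive: (1/4)·11 + (1/2)·2 + (1/4)·12 = 27/4
Moderate: (1/4)·0 + (1/2)·11 + (1/4)·11 = 33/4
Highest expected payoff is 33/4, from Moderate.

Moderate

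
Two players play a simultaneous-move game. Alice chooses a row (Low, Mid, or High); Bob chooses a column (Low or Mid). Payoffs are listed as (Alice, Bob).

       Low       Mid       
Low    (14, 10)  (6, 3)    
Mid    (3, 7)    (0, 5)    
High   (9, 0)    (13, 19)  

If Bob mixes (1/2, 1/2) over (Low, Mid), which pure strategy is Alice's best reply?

Compute Alice's expected payoff from each pure strategy against the given mix.
Low: (1/2)·14 + (1/2)·6 = 10
Mid: (1/2)·3 + (1/2)·0 = 3/2
High: (1/2)·9 + (1/2)·13 = 11
Highest expected payoff is 11, from High.

High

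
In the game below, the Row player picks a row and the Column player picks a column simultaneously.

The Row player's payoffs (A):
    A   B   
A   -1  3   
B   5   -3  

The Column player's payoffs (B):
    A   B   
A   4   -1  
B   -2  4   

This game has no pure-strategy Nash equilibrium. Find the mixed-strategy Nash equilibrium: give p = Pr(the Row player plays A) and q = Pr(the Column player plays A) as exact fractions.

Each player's mixing probability is pinned down by making the *other* player indifferent.
The Column player indifferent between A and B: p·4 + (1−p)·(-2) = p·(-1) + (1−p)·4 ⟹ (-2) + 6p = 4 + (-5)p ⟹ p = 6/11.
The Row player indifferent between A and B: q·(-1) + (1−q)·3 = q·5 + (1−q)·(-3) ⟹ 3 + (-4)q = (-3) + 8q ⟹ q = 1/2.

p = 6/11, q = 1/2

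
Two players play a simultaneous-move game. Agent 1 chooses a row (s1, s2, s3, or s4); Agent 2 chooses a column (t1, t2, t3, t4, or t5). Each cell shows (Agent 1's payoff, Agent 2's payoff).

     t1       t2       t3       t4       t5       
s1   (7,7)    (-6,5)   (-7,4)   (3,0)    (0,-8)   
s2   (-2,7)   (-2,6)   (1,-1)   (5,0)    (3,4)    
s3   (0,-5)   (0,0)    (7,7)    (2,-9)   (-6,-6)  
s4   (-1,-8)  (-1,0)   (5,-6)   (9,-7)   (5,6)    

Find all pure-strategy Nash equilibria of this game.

Check mutual best responses: a cell is a NE iff neither player can gain by unilaterally deviating.
Agent 1's best responses — vs t1: s1 (payoff 7); vs t2: s3 (payoff 0); vs t3: s3 (payoff 7); vs t4: s4 (payoff 9); vs t5: s4 (payoff 5).
Agent 2's best responses — vs s1: t1 (payoff 7); vs s2: t1 (payoff 7); vs s3: t3 (payoff 7); vs s4: t5 (payoff 6).
Mutual best responses occur at (s1, t1), (s3, t3), and (s4, t5); at each, neither player gains by switching.

(s1, t1), (s3, t3), and (s4, t5)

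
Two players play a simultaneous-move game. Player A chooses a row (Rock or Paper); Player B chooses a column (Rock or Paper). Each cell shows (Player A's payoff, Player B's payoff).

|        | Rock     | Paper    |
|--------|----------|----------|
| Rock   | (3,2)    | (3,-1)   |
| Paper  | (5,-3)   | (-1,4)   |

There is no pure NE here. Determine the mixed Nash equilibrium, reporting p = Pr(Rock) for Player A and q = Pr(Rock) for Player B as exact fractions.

p = 7/10, q = 2/3

Each player's mixing probability is pinned down by making the *other* player indifferent.
Player B indifferent between Rock and Paper: p·2 + (1−p)·(-3) = p·(-1) + (1−p)·4 ⟹ (-3) + 5p = 4 + (-5)p ⟹ p = 7/10.
Player A indifferent between Rock and Paper: q·3 + (1−q)·3 = q·5 + (1−q)·(-1) ⟹ 3 + 0q = (-1) + 6q ⟹ q = 2/3.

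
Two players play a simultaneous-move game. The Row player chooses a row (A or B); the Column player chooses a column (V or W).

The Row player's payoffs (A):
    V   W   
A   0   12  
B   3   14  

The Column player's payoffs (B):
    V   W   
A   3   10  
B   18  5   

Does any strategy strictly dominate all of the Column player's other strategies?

No strictly dominant strategy

A strategy is strictly dominant if it gives the Column player a strictly higher payoff than every other strategy, against every choice by the opponent.
V is not dominant: against A, W gives 10 > 3.
W is not dominant: against B, V gives 18 > 5.
No single strategy is best against every opponent action.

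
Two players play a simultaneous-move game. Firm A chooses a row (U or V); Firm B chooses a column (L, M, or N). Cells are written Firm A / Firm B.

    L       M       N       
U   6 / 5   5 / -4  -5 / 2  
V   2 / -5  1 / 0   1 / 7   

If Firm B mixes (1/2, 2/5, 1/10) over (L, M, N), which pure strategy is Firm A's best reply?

U

Compute Firm A's expected payoff from each pure strategy against the given mix.
U: (1/2)·6 + (2/5)·5 + (1/10)·(-5) = 9/2
V: (1/2)·2 + (2/5)·1 + (1/10)·1 = 3/2
Highest expected payoff is 9/2, from U.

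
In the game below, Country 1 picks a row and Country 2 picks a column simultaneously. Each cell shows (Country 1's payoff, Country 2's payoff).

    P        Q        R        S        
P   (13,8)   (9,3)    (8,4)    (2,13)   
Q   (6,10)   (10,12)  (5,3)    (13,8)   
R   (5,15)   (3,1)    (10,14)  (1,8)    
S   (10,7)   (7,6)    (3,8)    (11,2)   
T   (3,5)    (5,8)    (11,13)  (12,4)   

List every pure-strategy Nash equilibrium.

Find each player's best response to every opponent strategy; NE are the intersections.
Country 1's best responses — vs P: P (payoff 13); vs Q: Q (payoff 10); vs R: T (payoff 11); vs S: Q (payoff 13).
Country 2's best responses — vs P: S (payoff 13); vs Q: Q (payoff 12); vs R: P (payoff 15); vs S: R (payoff 8); vs T: R (payoff 13).
Mutual best responses occur at (Q, Q) and (T, R); at each, neither player gains by switching.

(Q, Q) and (T, R)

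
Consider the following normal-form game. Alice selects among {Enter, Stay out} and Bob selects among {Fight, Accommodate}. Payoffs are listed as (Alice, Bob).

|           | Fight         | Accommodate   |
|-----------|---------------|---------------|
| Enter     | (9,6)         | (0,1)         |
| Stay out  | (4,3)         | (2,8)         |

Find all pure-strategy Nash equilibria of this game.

Find each player's best response to every opponent strategy; NE are the intersections.
Alice's best responses — vs Fight: Enter (payoff 9); vs Accommodate: Stay out (payoff 2).
Bob's best responses — vs Enter: Fight (payoff 6); vs Stay out: Accommodate (payoff 8).
Mutual best responses occur at (Enter, Fight) and (Stay out, Accommodate); at each, neither player gains by switching.

(Enter, Fight) and (Stay out, Accommodate)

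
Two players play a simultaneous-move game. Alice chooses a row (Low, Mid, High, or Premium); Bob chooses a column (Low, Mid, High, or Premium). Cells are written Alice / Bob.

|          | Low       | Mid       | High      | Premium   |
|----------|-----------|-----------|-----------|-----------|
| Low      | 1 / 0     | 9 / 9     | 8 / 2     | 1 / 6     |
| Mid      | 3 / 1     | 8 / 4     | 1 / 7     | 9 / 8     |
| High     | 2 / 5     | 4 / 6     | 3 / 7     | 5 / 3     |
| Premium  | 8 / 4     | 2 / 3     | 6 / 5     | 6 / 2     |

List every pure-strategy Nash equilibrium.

(Low, Mid) and (Mid, Premium)

Check mutual best responses: a cell is a NE iff neither player can gain by unilaterally deviating.
Alice's best responses — vs Low: Premium (payoff 8); vs Mid: Low (payoff 9); vs High: Low (payoff 8); vs Premium: Mid (payoff 9).
Bob's best responses — vs Low: Mid (payoff 9); vs Mid: Premium (payoff 8); vs High: High (payoff 7); vs Premium: High (payoff 5).
Mutual best responses occur at (Low, Mid) and (Mid, Premium); at each, neither player gains by switching.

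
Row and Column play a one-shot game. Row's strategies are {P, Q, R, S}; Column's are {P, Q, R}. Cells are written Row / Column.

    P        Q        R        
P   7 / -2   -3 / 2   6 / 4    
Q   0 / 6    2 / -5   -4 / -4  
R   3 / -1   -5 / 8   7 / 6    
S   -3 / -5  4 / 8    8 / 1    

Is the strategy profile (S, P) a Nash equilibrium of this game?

Holding Column at P: Row gets -3 from S but could get 7 by switching to P. Row has a profitable deviation.

No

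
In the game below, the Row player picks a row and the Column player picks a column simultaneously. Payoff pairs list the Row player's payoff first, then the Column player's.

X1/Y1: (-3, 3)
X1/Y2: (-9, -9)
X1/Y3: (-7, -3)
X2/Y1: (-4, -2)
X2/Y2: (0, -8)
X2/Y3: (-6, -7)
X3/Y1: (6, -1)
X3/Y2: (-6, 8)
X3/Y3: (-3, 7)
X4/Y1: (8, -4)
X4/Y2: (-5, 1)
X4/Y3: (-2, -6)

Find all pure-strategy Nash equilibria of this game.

A profile is a Nash equilibrium when each player is best-responding to the other.
The Row player's best responses — vs Y1: X4 (payoff 8); vs Y2: X2 (payoff 0); vs Y3: X4 (payoff -2).
The Column player's best responses — vs X1: Y1 (payoff 3); vs X2: Y1 (payoff -2); vs X3: Y2 (payoff 8); vs X4: Y2 (payoff 1).
No cell has both players best-responding. For instance, the Row player's best reply to Y1 is X4, but against X4 the Column player prefers Y2 over Y1.

No pure-strategy Nash equilibrium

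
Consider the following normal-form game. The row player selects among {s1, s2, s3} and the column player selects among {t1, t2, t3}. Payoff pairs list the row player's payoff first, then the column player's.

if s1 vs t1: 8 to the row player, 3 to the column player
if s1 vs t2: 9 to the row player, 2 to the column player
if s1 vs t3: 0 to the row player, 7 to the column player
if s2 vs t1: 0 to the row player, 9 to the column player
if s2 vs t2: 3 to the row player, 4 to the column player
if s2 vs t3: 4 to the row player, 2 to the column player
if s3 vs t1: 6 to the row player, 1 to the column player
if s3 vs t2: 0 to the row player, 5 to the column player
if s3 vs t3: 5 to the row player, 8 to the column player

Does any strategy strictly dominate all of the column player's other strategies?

No strictly dominant strategy

A strategy is strictly dominant if it gives the column player a strictly higher payoff than every other strategy, against every choice by the opponent.
t1 is not dominant: against s1, t3 gives 7 > 3.
t2 is not dominant: against s1, t1 gives 3 > 2.
t3 is not dominant: against s2, t1 gives 9 > 2.
No single strategy is best against every opponent action.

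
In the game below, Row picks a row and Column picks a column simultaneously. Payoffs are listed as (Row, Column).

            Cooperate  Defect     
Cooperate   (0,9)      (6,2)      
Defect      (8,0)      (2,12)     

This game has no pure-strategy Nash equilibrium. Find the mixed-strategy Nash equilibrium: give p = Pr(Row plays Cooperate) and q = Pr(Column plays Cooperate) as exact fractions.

Each player's mixing probability is pinned down by making the *other* player indifferent.
Column indifferent between Cooperate and Defect: p·9 + (1−p)·0 = p·2 + (1−p)·12 ⟹ 0 + 9p = 12 + (-10)p ⟹ p = 12/19.
Row indifferent between Cooperate and Defect: q·0 + (1−q)·6 = q·8 + (1−q)·2 ⟹ 6 + (-6)q = 2 + 6q ⟹ q = 1/3.

p = 12/19, q = 1/3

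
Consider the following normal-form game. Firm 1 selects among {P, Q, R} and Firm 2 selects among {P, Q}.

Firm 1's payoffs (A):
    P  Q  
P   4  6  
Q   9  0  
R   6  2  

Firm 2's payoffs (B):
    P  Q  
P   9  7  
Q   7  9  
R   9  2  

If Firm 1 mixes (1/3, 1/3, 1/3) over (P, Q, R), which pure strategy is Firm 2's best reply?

P

Firm 2's best reply maximizes expected payoff against the mix.
P: (1/3)·9 + (1/3)·7 + (1/3)·9 = 25/3
Q: (1/3)·7 + (1/3)·9 + (1/3)·2 = 6
Highest expected payoff is 25/3, from P.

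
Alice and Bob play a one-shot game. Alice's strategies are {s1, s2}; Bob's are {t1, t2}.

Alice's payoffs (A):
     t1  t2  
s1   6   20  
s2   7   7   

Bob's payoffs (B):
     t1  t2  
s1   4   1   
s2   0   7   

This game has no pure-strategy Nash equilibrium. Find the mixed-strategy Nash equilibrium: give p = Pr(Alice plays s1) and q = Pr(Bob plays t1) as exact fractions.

In a mixed NE each player is indifferent between their pure strategies, so the opponent's mix sets the indifference.
Bob indifferent between t1 and t2: p·4 + (1−p)·0 = p·1 + (1−p)·7 ⟹ 0 + 4p = 7 + (-6)p ⟹ p = 7/10.
Alice indifferent between s1 and s2: q·6 + (1−q)·20 = q·7 + (1−q)·7 ⟹ 20 + (-14)q = 7 + 0q ⟹ q = 13/14.

p = 7/10, q = 13/14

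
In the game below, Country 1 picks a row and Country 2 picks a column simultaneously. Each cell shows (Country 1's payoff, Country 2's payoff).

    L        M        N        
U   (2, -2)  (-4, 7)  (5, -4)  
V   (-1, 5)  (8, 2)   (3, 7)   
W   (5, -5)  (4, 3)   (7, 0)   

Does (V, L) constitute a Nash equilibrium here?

No

Holding Country 2 at L: Country 1 gets -1 from V but could get 5 by switching to W. Country 1 has a profitable deviation.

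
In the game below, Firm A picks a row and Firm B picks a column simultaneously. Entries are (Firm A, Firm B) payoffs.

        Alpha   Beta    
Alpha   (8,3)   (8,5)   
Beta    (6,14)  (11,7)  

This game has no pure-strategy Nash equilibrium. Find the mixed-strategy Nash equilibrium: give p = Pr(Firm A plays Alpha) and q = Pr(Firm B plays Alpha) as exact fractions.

p = 7/9, q = 3/5

In a mixed NE each player is indifferent between their pure strategies, so the opponent's mix sets the indifference.
Firm B indifferent between Alpha and Beta: p·3 + (1−p)·14 = p·5 + (1−p)·7 ⟹ 14 + (-11)p = 7 + (-2)p ⟹ p = 7/9.
Firm A indifferent between Alpha and Beta: q·8 + (1−q)·8 = q·6 + (1−q)·11 ⟹ 8 + 0q = 11 + (-5)q ⟹ q = 3/5.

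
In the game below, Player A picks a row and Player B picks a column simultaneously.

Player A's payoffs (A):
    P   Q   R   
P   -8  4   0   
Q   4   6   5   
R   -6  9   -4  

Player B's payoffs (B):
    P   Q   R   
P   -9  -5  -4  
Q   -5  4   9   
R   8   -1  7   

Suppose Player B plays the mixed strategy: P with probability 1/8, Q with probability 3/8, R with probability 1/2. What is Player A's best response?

Compute Player A's expected payoff from each pure strategy against the given mix.
P: (1/8)·(-8) + (3/8)·4 + (1/2)·0 = 1/2
Q: (1/8)·4 + (3/8)·6 + (1/2)·5 = 21/4
R: (1/8)·(-6) + (3/8)·9 + (1/2)·(-4) = 5/8
Highest expected payoff is 21/4, from Q.

Q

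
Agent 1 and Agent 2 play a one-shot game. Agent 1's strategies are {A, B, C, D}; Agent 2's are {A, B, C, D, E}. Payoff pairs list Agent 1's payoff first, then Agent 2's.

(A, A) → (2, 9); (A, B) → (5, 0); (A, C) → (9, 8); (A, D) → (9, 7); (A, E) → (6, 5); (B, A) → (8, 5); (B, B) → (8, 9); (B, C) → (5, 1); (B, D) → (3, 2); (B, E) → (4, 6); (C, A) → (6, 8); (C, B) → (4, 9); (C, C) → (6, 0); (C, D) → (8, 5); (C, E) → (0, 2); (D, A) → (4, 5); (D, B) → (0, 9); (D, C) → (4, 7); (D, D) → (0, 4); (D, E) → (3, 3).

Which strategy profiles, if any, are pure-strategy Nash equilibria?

A profile is a Nash equilibrium when each player is best-responding to the other.
Agent 1's best responses — vs A: B (payoff 8); vs B: B (payoff 8); vs C: A (payoff 9); vs D: A (payoff 9); vs E: A (payoff 6).
Agent 2's best responses — vs A: A (payoff 9); vs B: B (payoff 9); vs C: B (payoff 9); vs D: B (payoff 9).
The only mutual best response is (B, B); neither player gains by switching there.

(B, B)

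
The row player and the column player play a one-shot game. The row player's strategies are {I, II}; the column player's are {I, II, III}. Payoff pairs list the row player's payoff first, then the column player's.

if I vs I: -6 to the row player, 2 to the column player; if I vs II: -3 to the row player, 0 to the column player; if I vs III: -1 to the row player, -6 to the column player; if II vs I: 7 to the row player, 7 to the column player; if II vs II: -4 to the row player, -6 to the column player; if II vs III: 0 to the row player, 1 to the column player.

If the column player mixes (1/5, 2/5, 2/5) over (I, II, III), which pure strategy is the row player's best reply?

II

Compute the row player's expected payoff from each pure strategy against the given mix.
I: (1/5)·(-6) + (2/5)·(-3) + (2/5)·(-1) = -14/5
II: (1/5)·7 + (2/5)·(-4) + (2/5)·0 = -1/5
Highest expected payoff is -1/5, from II.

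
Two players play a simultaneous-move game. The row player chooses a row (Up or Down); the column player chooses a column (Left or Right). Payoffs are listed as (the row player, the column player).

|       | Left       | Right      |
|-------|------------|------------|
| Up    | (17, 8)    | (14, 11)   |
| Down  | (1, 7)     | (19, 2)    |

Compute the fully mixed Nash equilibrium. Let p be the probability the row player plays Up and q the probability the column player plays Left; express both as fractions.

In a mixed NE each player is indifferent between their pure strategies, so the opponent's mix sets the indifference.
The column player indifferent between Left and Right: p·8 + (1−p)·7 = p·11 + (1−p)·2 ⟹ 7 + 1p = 2 + 9p ⟹ p = 5/8.
The row player indifferent between Up and Down: q·17 + (1−q)·14 = q·1 + (1−q)·19 ⟹ 14 + 3q = 19 + (-18)q ⟹ q = 5/21.

p = 5/8, q = 5/21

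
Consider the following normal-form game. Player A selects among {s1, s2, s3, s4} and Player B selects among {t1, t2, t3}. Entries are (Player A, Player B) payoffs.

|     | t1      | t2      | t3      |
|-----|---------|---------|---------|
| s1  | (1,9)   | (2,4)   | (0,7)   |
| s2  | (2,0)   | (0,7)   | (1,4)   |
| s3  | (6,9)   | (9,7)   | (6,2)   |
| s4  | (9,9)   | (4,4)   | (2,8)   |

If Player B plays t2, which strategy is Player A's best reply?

s3

With Player B fixed at t2, Player A's payoffs are: s1 → 2, s2 → 0, s3 → 9, s4 → 4.
The maximum is 9, achieved by s3.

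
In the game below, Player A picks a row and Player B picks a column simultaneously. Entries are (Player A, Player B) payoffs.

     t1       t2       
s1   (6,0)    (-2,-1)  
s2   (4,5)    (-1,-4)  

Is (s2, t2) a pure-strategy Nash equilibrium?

Holding Player B at t2: Player A gets -1 from s2, versus -2 from s1. No profitable deviation for Player A.
Holding Player A at s2: Player B gets -4 from t2 but could get 5 by switching to t1. Player B has a profitable deviation.

No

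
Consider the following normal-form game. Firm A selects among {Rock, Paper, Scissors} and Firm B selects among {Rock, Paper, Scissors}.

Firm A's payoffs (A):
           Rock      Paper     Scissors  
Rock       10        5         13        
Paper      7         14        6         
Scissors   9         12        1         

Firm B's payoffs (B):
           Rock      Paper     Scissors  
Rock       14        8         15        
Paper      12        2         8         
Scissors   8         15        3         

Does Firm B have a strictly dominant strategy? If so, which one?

No strictly dominant strategy

A strategy is strictly dominant if it gives Firm B a strictly higher payoff than every other strategy, against every choice by the opponent.
Rock is not dominant: against Rock, Scissors gives 15 > 14.
Paper is not dominant: against Rock, Rock gives 14 > 8.
Scissors is not dominant: against Paper, Rock gives 12 > 8.
No single strategy is best against every opponent action.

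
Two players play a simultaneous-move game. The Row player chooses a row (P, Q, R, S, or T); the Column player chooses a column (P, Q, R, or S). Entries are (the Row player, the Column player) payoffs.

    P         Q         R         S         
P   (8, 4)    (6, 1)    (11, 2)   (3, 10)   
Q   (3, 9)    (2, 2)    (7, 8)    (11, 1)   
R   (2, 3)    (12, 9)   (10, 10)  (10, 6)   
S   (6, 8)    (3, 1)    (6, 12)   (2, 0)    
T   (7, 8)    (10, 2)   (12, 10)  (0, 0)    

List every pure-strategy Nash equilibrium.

Check mutual best responses: a cell is a NE iff neither player can gain by unilaterally deviating.
The Row player's best responses — vs P: P (payoff 8); vs Q: R (payoff 12); vs R: T (payoff 12); vs S: Q (payoff 11).
The Column player's best responses — vs P: S (payoff 10); vs Q: P (payoff 9); vs R: R (payoff 10); vs S: R (payoff 12); vs T: R (payoff 10).
The only mutual best response is (T, R); neither player gains by switching there.

(T, R)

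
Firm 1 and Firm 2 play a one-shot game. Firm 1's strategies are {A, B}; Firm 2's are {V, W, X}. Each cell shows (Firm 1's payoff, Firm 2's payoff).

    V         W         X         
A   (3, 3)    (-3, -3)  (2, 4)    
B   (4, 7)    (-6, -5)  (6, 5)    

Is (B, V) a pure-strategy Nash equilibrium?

Holding Firm 2 at V: Firm 1 gets 4 from B, versus 3 from A. No profitable deviation for Firm 1.
Holding Firm 1 at B: Firm 2 gets 7 from V, versus -5 from W, 5 from X. No profitable deviation for Firm 2 either.

Yes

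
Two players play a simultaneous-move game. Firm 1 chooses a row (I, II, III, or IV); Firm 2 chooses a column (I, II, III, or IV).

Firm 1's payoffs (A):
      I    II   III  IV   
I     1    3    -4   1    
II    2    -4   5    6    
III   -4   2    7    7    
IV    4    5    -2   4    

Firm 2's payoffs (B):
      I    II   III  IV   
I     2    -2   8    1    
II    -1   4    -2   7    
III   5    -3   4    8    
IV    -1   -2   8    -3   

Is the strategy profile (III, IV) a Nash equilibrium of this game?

Holding Firm 2 at IV: Firm 1 gets 7 from III, versus 1 from I, 6 from II, 4 from IV. No profitable deviation for Firm 1.
Holding Firm 1 at III: Firm 2 gets 8 from IV, versus 5 from I, -3 from II, 4 from III. No profitable deviation for Firm 2 either.

Yes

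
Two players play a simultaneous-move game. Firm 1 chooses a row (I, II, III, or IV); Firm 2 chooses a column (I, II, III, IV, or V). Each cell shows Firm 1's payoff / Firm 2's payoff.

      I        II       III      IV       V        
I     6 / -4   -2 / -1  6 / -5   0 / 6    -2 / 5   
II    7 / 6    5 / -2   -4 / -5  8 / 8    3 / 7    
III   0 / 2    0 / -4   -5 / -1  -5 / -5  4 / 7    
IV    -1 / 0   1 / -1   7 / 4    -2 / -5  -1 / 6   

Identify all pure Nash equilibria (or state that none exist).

A profile is a Nash equilibrium when each player is best-responding to the other.
Firm 1's best responses — vs I: II (payoff 7); vs II: II (payoff 5); vs III: IV (payoff 7); vs IV: II (payoff 8); vs V: III (payoff 4).
Firm 2's best responses — vs I: IV (payoff 6); vs II: IV (payoff 8); vs III: V (payoff 7); vs IV: V (payoff 6).
Mutual best responses occur at (II, IV) and (III, V); at each, neither player gains by switching.

(II, IV) and (III, V)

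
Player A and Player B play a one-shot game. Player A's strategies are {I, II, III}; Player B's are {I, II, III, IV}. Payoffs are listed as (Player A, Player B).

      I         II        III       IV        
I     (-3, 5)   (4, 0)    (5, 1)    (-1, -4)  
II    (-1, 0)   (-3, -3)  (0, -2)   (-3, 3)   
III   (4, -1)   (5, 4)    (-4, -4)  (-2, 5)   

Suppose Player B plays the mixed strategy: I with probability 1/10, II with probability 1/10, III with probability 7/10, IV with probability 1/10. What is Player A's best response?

Compute Player A's expected payoff from each pure strategy against the given mix.
I: (1/10)·(-3) + (1/10)·4 + (7/10)·5 + (1/10)·(-1) = 7/2
II: (1/10)·(-1) + (1/10)·(-3) + (7/10)·0 + (1/10)·(-3) = -7/10
III: (1/10)·4 + (1/10)·5 + (7/10)·(-4) + (1/10)·(-2) = -21/10
Highest expected payoff is 7/2, from I.

I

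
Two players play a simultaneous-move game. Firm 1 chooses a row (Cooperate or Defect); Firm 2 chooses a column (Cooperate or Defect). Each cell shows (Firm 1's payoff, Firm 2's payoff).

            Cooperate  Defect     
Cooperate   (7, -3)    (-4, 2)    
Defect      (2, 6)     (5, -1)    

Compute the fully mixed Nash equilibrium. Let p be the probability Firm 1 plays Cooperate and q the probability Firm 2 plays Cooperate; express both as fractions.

Each player's mixing probability is pinned down by making the *other* player indifferent.
Firm 2 indifferent between Cooperate and Defect: p·(-3) + (1−p)·6 = p·2 + (1−p)·(-1) ⟹ 6 + (-9)p = (-1) + 3p ⟹ p = 7/12.
Firm 1 indifferent between Cooperate and Defect: q·7 + (1−q)·(-4) = q·2 + (1−q)·5 ⟹ (-4) + 11q = 5 + (-3)q ⟹ q = 9/14.

p = 7/12, q = 9/14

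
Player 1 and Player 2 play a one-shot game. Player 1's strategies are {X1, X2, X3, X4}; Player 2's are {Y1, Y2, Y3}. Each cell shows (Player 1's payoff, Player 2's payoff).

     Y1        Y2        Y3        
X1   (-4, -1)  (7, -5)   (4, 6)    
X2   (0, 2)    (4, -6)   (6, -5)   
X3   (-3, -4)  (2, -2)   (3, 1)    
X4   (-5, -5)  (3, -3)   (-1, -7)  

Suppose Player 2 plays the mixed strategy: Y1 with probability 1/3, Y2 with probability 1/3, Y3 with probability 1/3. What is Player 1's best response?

Compute Player 1's expected payoff from each pure strategy against the given mix.
X1: (1/3)·(-4) + (1/3)·7 + (1/3)·4 = 7/3
X2: (1/3)·0 + (1/3)·4 + (1/3)·6 = 10/3
X3: (1/3)·(-3) + (1/3)·2 + (1/3)·3 = 2/3
X4: (1/3)·(-5) + (1/3)·3 + (1/3)·(-1) = -1
Highest expected payoff is 10/3, from X2.

X2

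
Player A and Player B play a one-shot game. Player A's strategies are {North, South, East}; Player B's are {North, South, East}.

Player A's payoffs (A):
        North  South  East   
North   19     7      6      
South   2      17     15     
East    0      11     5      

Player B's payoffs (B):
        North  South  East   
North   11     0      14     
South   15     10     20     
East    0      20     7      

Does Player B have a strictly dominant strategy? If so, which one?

No strictly dominant strategy

A strategy is strictly dominant if it gives Player B a strictly higher payoff than every other strategy, against every choice by the opponent.
North is not dominant: against North, East gives 14 > 11.
South is not dominant: against North, North gives 11 > 0.
East is not dominant: against East, South gives 20 > 7.
No single strategy is best against every opponent action.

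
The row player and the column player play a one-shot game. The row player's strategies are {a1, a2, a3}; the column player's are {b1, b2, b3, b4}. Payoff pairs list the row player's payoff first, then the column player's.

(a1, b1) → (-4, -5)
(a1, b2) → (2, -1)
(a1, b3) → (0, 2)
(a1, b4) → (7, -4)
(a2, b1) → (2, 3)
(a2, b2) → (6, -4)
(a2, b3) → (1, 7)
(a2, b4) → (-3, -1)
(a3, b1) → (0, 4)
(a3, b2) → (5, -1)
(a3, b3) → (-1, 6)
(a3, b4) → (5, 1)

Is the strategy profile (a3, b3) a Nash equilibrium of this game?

No

Holding the column player at b3: the row player gets -1 from a3 but could get 1 by switching to a2. The row player has a profitable deviation.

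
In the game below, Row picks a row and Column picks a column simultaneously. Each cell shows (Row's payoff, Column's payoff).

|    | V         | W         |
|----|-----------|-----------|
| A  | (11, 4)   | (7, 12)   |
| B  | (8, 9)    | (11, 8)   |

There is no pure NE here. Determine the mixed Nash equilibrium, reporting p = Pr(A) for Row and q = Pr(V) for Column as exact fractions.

p = 1/9, q = 4/7

In a mixed NE each player is indifferent between their pure strategies, so the opponent's mix sets the indifference.
Column indifferent between V and W: p·4 + (1−p)·9 = p·12 + (1−p)·8 ⟹ 9 + (-5)p = 8 + 4p ⟹ p = 1/9.
Row indifferent between A and B: q·11 + (1−q)·7 = q·8 + (1−q)·11 ⟹ 7 + 4q = 11 + (-3)q ⟹ q = 4/7.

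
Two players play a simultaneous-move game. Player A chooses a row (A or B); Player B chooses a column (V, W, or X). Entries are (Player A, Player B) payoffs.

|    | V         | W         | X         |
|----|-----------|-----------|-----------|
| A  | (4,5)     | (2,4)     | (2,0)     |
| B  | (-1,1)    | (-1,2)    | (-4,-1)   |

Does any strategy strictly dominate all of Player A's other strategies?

A strategy is strictly dominant if it gives Player A a strictly higher payoff than every other strategy, against every choice by the opponent.
A strictly dominates: vs V: 4 > -1; vs W: 2 > -1; vs X: 2 > -4.

A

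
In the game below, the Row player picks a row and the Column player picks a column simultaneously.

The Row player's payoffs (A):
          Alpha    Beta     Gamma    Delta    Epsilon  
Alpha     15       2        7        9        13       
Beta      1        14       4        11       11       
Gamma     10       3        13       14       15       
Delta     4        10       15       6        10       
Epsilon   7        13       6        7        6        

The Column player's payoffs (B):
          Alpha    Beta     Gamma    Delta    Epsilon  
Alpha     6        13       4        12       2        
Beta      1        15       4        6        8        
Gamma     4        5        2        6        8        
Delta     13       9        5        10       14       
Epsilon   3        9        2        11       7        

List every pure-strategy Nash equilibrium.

(Beta, Beta) and (Gamma, Epsilon)

A profile is a Nash equilibrium when each player is best-responding to the other.
The Row player's best responses — vs Alpha: Alpha (payoff 15); vs Beta: Beta (payoff 14); vs Gamma: Delta (payoff 15); vs Delta: Gamma (payoff 14); vs Epsilon: Gamma (payoff 15).
The Column player's best responses — vs Alpha: Beta (payoff 13); vs Beta: Beta (payoff 15); vs Gamma: Epsilon (payoff 8); vs Delta: Epsilon (payoff 14); vs Epsilon: Delta (payoff 11).
Mutual best responses occur at (Beta, Beta) and (Gamma, Epsilon); at each, neither player gains by switching.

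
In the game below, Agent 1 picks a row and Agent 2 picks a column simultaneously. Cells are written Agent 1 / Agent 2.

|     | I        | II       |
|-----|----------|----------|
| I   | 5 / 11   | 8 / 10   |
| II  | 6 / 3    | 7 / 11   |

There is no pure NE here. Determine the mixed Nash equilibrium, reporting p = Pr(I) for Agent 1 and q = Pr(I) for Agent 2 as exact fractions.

In a mixed NE each player is indifferent between their pure strategies, so the opponent's mix sets the indifference.
Agent 2 indifferent between I and II: p·11 + (1−p)·3 = p·10 + (1−p)·11 ⟹ 3 + 8p = 11 + (-1)p ⟹ p = 8/9.
Agent 1 indifferent between I and II: q·5 + (1−q)·8 = q·6 + (1−q)·7 ⟹ 8 + (-3)q = 7 + (-1)q ⟹ q = 1/2.

p = 8/9, q = 1/2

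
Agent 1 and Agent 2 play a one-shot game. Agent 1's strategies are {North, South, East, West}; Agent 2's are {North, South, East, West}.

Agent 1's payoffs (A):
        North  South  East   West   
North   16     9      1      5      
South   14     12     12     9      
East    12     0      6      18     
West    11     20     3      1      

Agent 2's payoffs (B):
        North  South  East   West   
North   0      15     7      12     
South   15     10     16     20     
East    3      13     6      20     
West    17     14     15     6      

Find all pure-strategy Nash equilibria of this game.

(East, West)

Find each player's best response to every opponent strategy; NE are the intersections.
Agent 1's best responses — vs North: North (payoff 16); vs South: West (payoff 20); vs East: South (payoff 12); vs West: East (payoff 18).
Agent 2's best responses — vs North: South (payoff 15); vs South: West (payoff 20); vs East: West (payoff 20); vs West: North (payoff 17).
The only mutual best response is (East, West); neither player gains by switching there.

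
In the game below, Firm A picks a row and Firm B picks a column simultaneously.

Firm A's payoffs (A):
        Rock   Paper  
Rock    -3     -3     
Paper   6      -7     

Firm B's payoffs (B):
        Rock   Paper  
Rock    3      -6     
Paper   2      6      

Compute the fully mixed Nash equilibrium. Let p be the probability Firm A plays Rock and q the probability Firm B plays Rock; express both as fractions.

p = 4/13, q = 4/13

Each player's mixing probability is pinned down by making the *other* player indifferent.
Firm B indifferent between Rock and Paper: p·3 + (1−p)·2 = p·(-6) + (1−p)·6 ⟹ 2 + 1p = 6 + (-12)p ⟹ p = 4/13.
Firm A indifferent between Rock and Paper: q·(-3) + (1−q)·(-3) = q·6 + (1−q)·(-7) ⟹ (-3) + 0q = (-7) + 13q ⟹ q = 4/13.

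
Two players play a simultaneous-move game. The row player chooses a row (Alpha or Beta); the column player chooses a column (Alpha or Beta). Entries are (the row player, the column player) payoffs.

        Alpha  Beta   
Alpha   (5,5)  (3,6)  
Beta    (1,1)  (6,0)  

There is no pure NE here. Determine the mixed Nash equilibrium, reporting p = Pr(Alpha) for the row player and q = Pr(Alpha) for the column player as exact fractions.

p = 1/2, q = 3/7

In a mixed NE each player is indifferent between their pure strategies, so the opponent's mix sets the indifference.
The column player indifferent between Alpha and Beta: p·5 + (1−p)·1 = p·6 + (1−p)·0 ⟹ 1 + 4p = 0 + 6p ⟹ p = 1/2.
The row player indifferent between Alpha and Beta: q·5 + (1−q)·3 = q·1 + (1−q)·6 ⟹ 3 + 2q = 6 + (-5)q ⟹ q = 3/7.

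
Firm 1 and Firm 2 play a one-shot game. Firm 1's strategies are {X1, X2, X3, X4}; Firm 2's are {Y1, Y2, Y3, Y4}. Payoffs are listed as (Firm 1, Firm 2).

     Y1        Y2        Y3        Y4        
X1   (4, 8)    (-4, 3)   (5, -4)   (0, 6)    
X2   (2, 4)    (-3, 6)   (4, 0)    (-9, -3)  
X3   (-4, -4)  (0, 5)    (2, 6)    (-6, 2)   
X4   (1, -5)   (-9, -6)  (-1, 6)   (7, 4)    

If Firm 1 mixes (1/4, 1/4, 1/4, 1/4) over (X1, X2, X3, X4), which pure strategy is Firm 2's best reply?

Y4

Firm 2's best reply maximizes expected payoff against the mix.
Y1: (1/4)·8 + (1/4)·4 + (1/4)·(-4) + (1/4)·(-5) = 3/4
Y2: (1/4)·3 + (1/4)·6 + (1/4)·5 + (1/4)·(-6) = 2
Y3: (1/4)·(-4) + (1/4)·0 + (1/4)·6 + (1/4)·6 = 2
Y4: (1/4)·6 + (1/4)·(-3) + (1/4)·2 + (1/4)·4 = 9/4
Highest expected payoff is 9/4, from Y4.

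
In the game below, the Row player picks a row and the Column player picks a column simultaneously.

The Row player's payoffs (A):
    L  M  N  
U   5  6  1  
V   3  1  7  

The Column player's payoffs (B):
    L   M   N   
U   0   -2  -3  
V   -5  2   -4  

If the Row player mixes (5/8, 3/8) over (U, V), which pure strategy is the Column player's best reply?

The Column player's best reply maximizes expected payoff against the mix.
L: (5/8)·0 + (3/8)·(-5) = -15/8
M: (5/8)·(-2) + (3/8)·2 = -1/2
N: (5/8)·(-3) + (3/8)·(-4) = -27/8
Highest expected payoff is -1/2, from M.

M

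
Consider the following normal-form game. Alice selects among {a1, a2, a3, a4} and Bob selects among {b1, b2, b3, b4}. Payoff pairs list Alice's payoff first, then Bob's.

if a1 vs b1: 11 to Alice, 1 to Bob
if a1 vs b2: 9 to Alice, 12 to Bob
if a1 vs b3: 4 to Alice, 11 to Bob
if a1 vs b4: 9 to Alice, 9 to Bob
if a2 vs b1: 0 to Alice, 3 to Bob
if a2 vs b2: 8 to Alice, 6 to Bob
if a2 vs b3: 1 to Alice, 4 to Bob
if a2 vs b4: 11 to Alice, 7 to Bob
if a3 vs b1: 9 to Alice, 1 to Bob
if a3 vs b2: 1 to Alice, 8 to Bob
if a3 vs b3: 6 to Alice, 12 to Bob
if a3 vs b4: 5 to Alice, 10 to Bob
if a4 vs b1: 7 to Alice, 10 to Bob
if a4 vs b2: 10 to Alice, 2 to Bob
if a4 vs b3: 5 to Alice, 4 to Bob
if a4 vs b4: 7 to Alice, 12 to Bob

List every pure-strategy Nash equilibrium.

(a2, b4) and (a3, b3)

A profile is a Nash equilibrium when each player is best-responding to the other.
Alice's best responses — vs b1: a1 (payoff 11); vs b2: a4 (payoff 10); vs b3: a3 (payoff 6); vs b4: a2 (payoff 11).
Bob's best responses — vs a1: b2 (payoff 12); vs a2: b4 (payoff 7); vs a3: b3 (payoff 12); vs a4: b4 (payoff 12).
Mutual best responses occur at (a2, b4) and (a3, b3); at each, neither player gains by switching.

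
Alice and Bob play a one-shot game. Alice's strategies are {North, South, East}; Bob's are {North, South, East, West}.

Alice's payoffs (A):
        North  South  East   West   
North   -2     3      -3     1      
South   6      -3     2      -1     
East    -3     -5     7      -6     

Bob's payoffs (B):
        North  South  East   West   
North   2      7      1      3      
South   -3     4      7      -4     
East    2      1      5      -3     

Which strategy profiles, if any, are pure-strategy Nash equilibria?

Check mutual best responses: a cell is a NE iff neither player can gain by unilaterally deviating.
Alice's best responses — vs North: South (payoff 6); vs South: North (payoff 3); vs East: East (payoff 7); vs West: North (payoff 1).
Bob's best responses — vs North: South (payoff 7); vs South: East (payoff 7); vs East: East (payoff 5).
Mutual best responses occur at (North, South) and (East, East); at each, neither player gains by switching.

(North, South) and (East, East)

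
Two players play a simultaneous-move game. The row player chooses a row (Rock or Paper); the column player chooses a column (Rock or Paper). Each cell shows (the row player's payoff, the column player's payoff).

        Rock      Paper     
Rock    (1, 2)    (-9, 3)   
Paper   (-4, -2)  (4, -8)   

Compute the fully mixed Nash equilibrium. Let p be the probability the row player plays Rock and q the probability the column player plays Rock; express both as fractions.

p = 6/7, q = 13/18

Each player's mixing probability is pinned down by making the *other* player indifferent.
The column player indifferent between Rock and Paper: p·2 + (1−p)·(-2) = p·3 + (1−p)·(-8) ⟹ (-2) + 4p = (-8) + 11p ⟹ p = 6/7.
The row player indifferent between Rock and Paper: q·1 + (1−q)·(-9) = q·(-4) + (1−q)·4 ⟹ (-9) + 10q = 4 + (-8)q ⟹ q = 13/18.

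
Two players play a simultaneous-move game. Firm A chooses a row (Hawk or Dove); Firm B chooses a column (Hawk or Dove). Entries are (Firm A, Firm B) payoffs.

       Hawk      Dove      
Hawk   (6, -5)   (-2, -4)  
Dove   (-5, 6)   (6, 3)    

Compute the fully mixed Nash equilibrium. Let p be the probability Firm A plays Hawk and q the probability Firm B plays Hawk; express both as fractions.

Each player's mixing probability is pinned down by making the *other* player indifferent.
Firm B indifferent between Hawk and Dove: p·(-5) + (1−p)·6 = p·(-4) + (1−p)·3 ⟹ 6 + (-11)p = 3 + (-7)p ⟹ p = 3/4.
Firm A indifferent between Hawk and Dove: q·6 + (1−q)·(-2) = q·(-5) + (1−q)·6 ⟹ (-2) + 8q = 6 + (-11)q ⟹ q = 8/19.

p = 3/4, q = 8/19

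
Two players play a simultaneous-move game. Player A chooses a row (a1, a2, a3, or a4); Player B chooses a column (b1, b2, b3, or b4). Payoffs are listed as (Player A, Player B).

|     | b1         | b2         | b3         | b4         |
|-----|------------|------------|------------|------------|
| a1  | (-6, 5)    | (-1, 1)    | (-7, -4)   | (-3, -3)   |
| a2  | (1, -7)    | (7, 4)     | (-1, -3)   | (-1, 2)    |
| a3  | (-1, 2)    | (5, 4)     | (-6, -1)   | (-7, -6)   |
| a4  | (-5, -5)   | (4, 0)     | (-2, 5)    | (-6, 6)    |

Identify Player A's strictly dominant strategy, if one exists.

A strategy is strictly dominant if it gives Player A a strictly higher payoff than every other strategy, against every choice by the opponent.
a2 strictly dominates: vs b1: 1 > each of {-6, -1, -5}; vs b2: 7 > each of {-1, 5, 4}; vs b3: -1 > each of {-7, -6, -2}; vs b4: -1 > each of {-3, -7, -6}.

a2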